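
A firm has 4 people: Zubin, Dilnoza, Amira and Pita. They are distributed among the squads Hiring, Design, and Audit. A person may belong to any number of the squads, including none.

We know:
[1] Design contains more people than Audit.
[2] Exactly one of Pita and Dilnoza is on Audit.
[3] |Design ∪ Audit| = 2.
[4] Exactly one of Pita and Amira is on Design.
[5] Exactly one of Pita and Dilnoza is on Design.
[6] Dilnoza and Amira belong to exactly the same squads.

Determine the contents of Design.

Design = {Pita, Zubin}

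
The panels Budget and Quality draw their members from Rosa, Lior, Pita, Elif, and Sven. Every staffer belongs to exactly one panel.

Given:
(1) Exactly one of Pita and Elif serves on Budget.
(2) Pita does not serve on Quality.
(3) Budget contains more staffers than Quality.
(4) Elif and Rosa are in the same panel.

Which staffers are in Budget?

Budget = {Lior, Pita, Sven}

From (2): Pita ∉ Quality.
Only one panel left: Pita ∈ Budget.
(1) (exactly one): Elif ∉ Budget.
(4): Rosa matches Elif: Rosa ∉ Budget.
Only one panel left: Rosa ∈ Quality.
Only one panel left: Elif ∈ Quality.
Suppose Lior ∉ Budget: no assignment then satisfies all the clues, so Lior ∈ Budget.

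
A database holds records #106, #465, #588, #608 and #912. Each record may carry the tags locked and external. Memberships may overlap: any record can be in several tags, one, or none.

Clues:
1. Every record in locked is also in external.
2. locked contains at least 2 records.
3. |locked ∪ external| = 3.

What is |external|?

3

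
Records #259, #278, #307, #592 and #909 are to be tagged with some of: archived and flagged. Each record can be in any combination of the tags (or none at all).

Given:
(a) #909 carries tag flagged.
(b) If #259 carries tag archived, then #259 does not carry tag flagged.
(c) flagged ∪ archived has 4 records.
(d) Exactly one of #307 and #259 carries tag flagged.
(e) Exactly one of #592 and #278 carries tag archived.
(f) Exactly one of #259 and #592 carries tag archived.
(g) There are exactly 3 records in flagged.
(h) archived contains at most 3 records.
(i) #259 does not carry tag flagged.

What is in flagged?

From (a): #909 ∈ flagged.
From (i): #259 ∉ flagged.
(d) (exactly one): #307 ∈ flagged.
Suppose #278 ∉ flagged: no assignment then satisfies all the clues, so #278 ∈ flagged.

flagged = {#278, #307, #909}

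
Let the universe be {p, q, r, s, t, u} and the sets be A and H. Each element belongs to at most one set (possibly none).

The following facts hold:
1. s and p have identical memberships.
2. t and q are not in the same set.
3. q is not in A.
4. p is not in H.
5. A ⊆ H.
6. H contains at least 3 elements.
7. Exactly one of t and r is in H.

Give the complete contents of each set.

A = {}; H = {q, r, u}

From (3): q ∉ A.
From (4): p ∉ H.
(1): s matches p: s ∉ H.
(5) contrapositive: p ∉ A.
(5) contrapositive: s ∉ A.
Suppose q ∉ H: no assignment then satisfies all the clues, so q ∈ H.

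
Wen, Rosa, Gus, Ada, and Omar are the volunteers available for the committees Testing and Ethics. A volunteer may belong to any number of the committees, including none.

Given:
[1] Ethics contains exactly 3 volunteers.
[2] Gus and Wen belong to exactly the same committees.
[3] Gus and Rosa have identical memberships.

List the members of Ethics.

Ethics = {Gus, Rosa, Wen}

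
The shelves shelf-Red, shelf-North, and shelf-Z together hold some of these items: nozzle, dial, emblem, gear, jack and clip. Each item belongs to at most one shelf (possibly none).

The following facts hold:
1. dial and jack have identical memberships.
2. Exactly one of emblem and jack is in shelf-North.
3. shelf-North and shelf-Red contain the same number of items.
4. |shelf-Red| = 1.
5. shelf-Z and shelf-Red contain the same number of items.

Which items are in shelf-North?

shelf-North = {emblem}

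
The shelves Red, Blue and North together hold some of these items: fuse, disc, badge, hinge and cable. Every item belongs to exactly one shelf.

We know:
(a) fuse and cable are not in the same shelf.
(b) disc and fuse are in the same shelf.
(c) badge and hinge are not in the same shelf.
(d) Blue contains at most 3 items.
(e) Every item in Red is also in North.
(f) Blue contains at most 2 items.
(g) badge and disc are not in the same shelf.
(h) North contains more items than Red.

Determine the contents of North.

North = {disc, fuse, hinge}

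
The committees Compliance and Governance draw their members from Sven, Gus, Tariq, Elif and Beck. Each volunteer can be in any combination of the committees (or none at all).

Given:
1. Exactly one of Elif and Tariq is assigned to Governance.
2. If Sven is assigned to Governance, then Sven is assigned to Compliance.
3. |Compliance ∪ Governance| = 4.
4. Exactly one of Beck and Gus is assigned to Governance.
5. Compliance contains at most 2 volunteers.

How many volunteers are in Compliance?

2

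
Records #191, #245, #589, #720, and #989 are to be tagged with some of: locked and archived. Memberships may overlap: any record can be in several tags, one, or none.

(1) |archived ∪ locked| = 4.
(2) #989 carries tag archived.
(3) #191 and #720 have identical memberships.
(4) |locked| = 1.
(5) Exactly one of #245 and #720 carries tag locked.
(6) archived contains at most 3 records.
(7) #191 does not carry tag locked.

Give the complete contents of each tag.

locked = {#245}; archived = {#191, #720, #989}

From (2): #989 ∈ archived.
From (7): #191 ∉ locked.
(3): #720 matches #191: #720 ∉ locked.
(5) (exactly one): #245 ∈ locked.
(4): locked already has 1, so the rest are out.
Suppose #191 ∉ archived: no assignment then satisfies all the clues, so #191 ∈ archived.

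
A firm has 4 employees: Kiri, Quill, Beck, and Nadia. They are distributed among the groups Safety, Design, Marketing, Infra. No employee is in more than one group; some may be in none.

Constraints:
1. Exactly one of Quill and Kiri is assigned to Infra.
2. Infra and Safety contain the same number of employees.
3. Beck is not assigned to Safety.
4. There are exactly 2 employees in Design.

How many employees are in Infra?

1

From (3): Beck ∉ Safety.
Suppose Kiri ∈ Marketing: no assignment then satisfies all the clues, so Kiri ∉ Marketing.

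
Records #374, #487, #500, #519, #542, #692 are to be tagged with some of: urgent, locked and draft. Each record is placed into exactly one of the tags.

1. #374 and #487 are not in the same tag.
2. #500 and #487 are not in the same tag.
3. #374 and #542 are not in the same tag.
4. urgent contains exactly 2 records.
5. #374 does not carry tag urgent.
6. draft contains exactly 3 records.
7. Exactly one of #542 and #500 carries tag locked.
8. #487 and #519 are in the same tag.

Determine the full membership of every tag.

urgent = {#487, #519}; locked = {#542}; draft = {#374, #500, #692}

From (5): #374 ∉ urgent.
Suppose #374 ∈ locked: no assignment then satisfies all the clues, so #374 ∉ locked.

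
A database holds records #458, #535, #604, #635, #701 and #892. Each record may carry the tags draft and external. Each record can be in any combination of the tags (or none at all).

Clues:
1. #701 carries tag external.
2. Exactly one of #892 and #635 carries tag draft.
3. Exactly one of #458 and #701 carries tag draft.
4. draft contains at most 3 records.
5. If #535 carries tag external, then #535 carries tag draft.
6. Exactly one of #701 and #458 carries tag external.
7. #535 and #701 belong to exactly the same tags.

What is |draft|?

From (1): #701 ∈ external.
(6) (exactly one): #458 ∉ external.
(7): #535 matches #701: #535 ∈ external.
(5): #535 ∈ draft.
(7): #701 matches #535: #701 ∈ draft.
(3) (exactly one): #458 ∉ draft.
Suppose #604 ∈ draft: no assignment then satisfies all the clues, so #604 ∉ draft.

3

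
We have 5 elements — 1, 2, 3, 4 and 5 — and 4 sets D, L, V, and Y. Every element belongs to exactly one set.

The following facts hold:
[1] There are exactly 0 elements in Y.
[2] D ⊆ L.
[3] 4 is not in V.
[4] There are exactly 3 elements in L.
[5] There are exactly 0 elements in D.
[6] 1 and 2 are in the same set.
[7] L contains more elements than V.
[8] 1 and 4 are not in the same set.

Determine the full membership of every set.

D = {}; L = {3, 4, 5}; V = {1, 2}; Y = {}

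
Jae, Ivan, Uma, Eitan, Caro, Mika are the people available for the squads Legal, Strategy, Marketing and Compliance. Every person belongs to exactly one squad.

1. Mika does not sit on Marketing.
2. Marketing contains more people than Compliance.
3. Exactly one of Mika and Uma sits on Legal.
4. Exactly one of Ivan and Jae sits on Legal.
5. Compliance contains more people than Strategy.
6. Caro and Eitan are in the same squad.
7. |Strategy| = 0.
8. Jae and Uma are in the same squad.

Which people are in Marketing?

From (1): Mika ∉ Marketing.
(7): Strategy already has 0, so the rest are out.
Suppose Jae ∈ Marketing: no assignment then satisfies all the clues, so Jae ∉ Marketing.

Marketing = {Caro, Eitan, Ivan}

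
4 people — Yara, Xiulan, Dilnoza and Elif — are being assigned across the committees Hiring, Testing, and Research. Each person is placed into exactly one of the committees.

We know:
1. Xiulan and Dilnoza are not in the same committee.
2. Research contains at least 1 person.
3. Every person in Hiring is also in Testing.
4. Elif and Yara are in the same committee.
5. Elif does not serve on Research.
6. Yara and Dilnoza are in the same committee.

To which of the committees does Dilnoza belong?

Dilnoza: Testing

From (5): Elif ∉ Research.
(4): Yara matches Elif: Yara ∉ Research.
(6): Dilnoza matches Yara: Dilnoza ∉ Research.
(2): only 1 candidates remain for Research, so all are in.
Suppose Dilnoza ∈ Hiring: no assignment then satisfies all the clues, so Dilnoza ∉ Hiring.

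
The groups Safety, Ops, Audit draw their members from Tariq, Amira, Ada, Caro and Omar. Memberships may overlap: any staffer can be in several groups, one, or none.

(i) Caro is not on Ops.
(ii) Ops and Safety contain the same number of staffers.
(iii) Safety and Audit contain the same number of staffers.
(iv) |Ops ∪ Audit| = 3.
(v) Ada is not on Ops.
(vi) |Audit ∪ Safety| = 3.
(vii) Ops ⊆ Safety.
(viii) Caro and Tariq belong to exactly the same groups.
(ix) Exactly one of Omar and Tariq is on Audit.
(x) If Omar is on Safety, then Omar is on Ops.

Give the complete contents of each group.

Safety = {Amira, Omar}; Ops = {Amira, Omar}; Audit = {Ada, Omar}

From (i): Caro ∉ Ops.
From (v): Ada ∉ Ops.
(viii): Tariq matches Caro: Tariq ∉ Ops.
Suppose Tariq ∈ Safety: no assignment then satisfies all the clues, so Tariq ∉ Safety.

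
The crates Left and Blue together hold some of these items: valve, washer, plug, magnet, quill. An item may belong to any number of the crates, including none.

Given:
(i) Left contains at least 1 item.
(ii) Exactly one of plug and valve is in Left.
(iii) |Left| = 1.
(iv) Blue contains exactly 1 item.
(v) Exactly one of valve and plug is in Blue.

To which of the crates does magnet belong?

magnet: none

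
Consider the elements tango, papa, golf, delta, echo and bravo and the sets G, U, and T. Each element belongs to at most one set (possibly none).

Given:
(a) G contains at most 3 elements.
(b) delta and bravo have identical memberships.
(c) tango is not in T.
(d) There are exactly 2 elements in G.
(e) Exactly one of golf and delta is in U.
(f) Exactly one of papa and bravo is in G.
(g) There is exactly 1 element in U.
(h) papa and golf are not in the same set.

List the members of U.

U = {golf}

From (c): tango ∉ T.
Suppose tango ∈ U: no assignment then satisfies all the clues, so tango ∉ U.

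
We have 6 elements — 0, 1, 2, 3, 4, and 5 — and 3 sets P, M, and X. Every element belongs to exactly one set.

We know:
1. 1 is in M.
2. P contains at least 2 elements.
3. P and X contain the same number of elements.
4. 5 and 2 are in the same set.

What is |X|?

2

From (1): 1 ∈ M.
Suppose 2 ∈ M: no assignment then satisfies all the clues, so 2 ∉ M.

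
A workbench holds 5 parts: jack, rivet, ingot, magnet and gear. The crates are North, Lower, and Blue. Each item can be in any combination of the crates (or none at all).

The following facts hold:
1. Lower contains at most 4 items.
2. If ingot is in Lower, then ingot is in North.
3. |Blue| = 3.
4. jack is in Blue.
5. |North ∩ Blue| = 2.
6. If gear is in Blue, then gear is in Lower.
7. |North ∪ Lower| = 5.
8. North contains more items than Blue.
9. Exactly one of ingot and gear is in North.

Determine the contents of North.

North = {ingot, jack, magnet, rivet}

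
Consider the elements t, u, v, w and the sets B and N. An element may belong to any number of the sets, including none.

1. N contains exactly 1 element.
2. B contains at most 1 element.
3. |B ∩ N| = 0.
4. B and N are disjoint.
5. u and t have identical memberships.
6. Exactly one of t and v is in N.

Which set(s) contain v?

v: N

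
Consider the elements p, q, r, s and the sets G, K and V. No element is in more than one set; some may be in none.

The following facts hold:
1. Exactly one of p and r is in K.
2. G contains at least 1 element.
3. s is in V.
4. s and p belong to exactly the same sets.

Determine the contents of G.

G = {q}

From (3): s ∈ V.
(4): p matches s: p ∉ G.
(4): p matches s: p ∉ K.
(4): p matches s: p ∈ V.
(1) (exactly one): r ∈ K.
(2): only 1 candidates remain for G, so all are in.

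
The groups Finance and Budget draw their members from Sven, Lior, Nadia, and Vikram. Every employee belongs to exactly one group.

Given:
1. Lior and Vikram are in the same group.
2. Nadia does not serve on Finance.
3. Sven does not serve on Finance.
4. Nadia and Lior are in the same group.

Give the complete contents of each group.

Finance = {}; Budget = {Lior, Nadia, Sven, Vikram}

From (2): Nadia ∉ Finance.
From (3): Sven ∉ Finance.
(4): Lior matches Nadia: Lior ∉ Finance.
Only one group left: Sven ∈ Budget.
Only one group left: Lior ∈ Budget.
Only one group left: Nadia ∈ Budget.
(1): Vikram matches Lior: Vikram ∉ Finance.
(1): Vikram matches Lior: Vikram ∈ Budget.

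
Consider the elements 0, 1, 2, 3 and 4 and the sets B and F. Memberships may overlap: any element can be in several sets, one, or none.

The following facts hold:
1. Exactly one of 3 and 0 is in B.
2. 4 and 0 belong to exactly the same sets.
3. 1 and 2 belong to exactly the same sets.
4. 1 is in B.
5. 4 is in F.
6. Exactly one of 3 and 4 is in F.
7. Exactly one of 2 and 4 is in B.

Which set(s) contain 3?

3: B

From (4): 1 ∈ B.
From (5): 4 ∈ F.
(2): 0 matches 4: 0 ∈ F.
(3): 2 matches 1: 2 ∈ B.
(6) (exactly one): 3 ∉ F.
(7) (exactly one): 4 ∉ B.
(2): 0 matches 4: 0 ∉ B.
(1) (exactly one): 3 ∈ B.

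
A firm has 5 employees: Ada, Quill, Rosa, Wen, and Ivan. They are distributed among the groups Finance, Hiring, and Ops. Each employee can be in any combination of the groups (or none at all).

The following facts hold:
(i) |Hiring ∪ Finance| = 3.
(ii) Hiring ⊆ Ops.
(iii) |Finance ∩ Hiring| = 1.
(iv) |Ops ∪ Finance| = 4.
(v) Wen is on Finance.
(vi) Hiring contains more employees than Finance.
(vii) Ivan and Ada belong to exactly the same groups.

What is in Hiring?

Hiring = {Ada, Ivan, Wen}

From (v): Wen ∈ Finance.
Suppose Ada ∉ Hiring: no assignment then satisfies all the clues, so Ada ∈ Hiring.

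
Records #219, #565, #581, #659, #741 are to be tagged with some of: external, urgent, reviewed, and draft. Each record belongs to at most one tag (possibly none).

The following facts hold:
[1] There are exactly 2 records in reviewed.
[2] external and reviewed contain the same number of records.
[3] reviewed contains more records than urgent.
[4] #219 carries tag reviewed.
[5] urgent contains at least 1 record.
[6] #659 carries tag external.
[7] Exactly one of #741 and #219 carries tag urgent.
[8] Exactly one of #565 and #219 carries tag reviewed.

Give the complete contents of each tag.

From (4): #219 ∈ reviewed.
From (6): #659 ∈ external.
(7) (exactly one): #741 ∈ urgent.
(8) (exactly one): #565 ∉ reviewed.
(1): only 2 candidates remain for reviewed, so all are in.
Suppose #565 ∉ external: no assignment then satisfies all the clues, so #565 ∈ external.

external = {#565, #659}; urgent = {#741}; reviewed = {#219, #581}; draft = {}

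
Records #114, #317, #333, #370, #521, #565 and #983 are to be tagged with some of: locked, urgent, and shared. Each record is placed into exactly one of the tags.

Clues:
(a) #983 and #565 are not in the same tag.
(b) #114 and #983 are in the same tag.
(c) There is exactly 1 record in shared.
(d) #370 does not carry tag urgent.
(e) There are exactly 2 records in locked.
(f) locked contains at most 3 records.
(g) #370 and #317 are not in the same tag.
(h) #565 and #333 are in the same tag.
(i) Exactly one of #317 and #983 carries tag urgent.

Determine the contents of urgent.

urgent = {#317, #333, #521, #565}

From (d): #370 ∉ urgent.
Suppose #114 ∈ urgent: no assignment then satisfies all the clues, so #114 ∉ urgent.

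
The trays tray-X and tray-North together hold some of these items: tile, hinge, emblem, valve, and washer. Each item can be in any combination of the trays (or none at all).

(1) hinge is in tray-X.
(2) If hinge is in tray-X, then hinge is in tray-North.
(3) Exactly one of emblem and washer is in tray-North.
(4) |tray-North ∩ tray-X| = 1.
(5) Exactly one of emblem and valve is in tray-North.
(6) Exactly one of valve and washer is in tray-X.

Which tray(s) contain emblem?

emblem: tray-North

From (1): hinge ∈ tray-X.
(2): hinge ∈ tray-North.
Suppose emblem ∈ tray-X: no assignment then satisfies all the clues, so emblem ∉ tray-X.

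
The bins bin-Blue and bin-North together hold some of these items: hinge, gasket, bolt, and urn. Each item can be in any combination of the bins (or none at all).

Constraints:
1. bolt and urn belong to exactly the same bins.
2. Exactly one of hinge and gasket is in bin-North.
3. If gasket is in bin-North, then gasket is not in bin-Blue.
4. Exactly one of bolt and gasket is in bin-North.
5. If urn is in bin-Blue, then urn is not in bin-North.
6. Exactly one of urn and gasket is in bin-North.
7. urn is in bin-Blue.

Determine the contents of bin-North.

bin-North = {gasket}

From (7): urn ∈ bin-Blue.
(1): bolt matches urn: bolt ∈ bin-Blue.
(5): urn ∉ bin-North.
(6) (exactly one): gasket ∈ bin-North.
(1): bolt matches urn: bolt ∉ bin-North.
(2) (exactly one): hinge ∉ bin-North.
(3): gasket ∉ bin-Blue.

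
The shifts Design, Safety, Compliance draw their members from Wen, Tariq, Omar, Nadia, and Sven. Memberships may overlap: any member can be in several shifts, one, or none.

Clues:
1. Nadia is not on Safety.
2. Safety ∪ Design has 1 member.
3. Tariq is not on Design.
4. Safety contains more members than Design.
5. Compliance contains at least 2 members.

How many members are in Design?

0

From (1): Nadia ∉ Safety.
From (3): Tariq ∉ Design.
Suppose Wen ∈ Design: no assignment then satisfies all the clues, so Wen ∉ Design.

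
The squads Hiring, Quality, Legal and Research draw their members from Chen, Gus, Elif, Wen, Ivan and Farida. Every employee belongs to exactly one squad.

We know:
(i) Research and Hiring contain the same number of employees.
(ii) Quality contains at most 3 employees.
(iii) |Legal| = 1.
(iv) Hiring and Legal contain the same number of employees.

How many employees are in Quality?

3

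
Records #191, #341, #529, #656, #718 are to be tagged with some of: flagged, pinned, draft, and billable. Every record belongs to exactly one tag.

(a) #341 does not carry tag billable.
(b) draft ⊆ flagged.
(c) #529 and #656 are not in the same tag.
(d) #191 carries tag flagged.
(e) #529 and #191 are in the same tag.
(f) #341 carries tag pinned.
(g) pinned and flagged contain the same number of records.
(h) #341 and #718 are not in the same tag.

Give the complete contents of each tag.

flagged = {#191, #529}; pinned = {#341, #656}; draft = {}; billable = {#718}

From (a): #341 ∉ billable.
From (d): #191 ∈ flagged.
From (f): #341 ∈ pinned.
(e): #529 matches #191: #529 ∈ flagged.
(h): #718 ∉ pinned.
(c): #656 ∉ flagged.
(b) contrapositive: #656 ∉ draft.
Suppose #656 ∉ pinned: no assignment then satisfies all the clues, so #656 ∈ pinned.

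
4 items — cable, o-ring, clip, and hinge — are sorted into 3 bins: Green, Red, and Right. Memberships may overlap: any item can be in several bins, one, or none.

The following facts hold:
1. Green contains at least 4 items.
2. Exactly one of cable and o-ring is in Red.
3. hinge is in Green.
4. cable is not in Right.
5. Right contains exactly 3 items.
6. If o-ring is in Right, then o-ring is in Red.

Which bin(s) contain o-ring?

o-ring: Green, Red, Right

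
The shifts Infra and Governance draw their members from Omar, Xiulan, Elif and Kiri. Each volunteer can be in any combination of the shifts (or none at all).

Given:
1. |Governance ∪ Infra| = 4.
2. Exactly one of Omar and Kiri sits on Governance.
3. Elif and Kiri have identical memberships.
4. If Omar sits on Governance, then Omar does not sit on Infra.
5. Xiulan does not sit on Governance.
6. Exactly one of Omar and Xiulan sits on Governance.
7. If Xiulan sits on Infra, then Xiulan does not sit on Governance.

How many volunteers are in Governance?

1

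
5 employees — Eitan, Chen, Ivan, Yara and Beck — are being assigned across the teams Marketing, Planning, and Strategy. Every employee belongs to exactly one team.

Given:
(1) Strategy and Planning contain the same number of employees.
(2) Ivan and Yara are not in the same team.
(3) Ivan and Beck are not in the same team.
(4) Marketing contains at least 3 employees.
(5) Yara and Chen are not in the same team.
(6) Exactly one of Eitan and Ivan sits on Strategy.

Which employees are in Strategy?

Strategy = {Ivan}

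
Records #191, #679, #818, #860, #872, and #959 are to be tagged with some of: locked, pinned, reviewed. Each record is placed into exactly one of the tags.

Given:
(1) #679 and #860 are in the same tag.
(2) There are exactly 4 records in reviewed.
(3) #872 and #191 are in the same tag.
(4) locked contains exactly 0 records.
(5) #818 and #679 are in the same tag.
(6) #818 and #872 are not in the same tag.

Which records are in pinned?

pinned = {#191, #872}

(4): locked already has 0, so the rest are out.
Suppose #191 ∉ pinned: no assignment then satisfies all the clues, so #191 ∈ pinned.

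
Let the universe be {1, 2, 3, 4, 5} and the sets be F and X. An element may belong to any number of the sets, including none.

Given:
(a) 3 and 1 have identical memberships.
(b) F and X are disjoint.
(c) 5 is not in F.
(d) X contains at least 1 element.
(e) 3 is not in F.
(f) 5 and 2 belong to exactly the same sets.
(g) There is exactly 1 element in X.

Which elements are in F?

F = {}

From (c): 5 ∉ F.
From (e): 3 ∉ F.
(a): 1 matches 3: 1 ∉ F.
(f): 2 matches 5: 2 ∉ F.
Suppose 4 ∈ F: no assignment then satisfies all the clues, so 4 ∉ F.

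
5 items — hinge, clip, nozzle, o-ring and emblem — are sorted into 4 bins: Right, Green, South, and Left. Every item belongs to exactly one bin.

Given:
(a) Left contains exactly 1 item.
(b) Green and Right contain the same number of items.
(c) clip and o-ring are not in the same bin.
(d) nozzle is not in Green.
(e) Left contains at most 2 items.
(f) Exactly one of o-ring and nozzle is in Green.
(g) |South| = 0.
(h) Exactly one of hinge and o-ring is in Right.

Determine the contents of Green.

From (d): nozzle ∉ Green.
(f) (exactly one): o-ring ∈ Green.
(g): South already has 0, so the rest are out.
(h) (exactly one): hinge ∈ Right.
(c): clip ∉ Green.
Suppose emblem ∉ Green: no assignment then satisfies all the clues, so emblem ∈ Green.

Green = {emblem, o-ring}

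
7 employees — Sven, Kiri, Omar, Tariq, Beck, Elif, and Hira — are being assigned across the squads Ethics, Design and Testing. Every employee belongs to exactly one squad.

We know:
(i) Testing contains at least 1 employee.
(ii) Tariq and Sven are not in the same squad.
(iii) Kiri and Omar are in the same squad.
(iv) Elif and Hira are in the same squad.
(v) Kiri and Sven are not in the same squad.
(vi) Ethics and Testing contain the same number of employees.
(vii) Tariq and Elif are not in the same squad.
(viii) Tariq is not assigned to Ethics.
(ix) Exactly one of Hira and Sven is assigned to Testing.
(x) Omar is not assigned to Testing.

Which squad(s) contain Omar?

Omar: Design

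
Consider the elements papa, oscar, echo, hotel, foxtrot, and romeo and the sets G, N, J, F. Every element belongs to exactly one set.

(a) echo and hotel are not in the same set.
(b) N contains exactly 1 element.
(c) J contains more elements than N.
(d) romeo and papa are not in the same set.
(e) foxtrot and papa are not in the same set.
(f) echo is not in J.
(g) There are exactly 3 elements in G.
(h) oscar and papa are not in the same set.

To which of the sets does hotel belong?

hotel: J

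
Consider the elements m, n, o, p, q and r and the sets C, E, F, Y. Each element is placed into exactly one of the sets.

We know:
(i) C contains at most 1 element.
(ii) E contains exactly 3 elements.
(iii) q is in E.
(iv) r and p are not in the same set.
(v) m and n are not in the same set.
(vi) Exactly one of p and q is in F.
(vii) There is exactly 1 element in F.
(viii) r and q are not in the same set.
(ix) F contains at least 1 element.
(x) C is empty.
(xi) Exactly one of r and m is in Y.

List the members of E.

E = {m, o, q}

From (iii): q ∈ E.
(vi) (exactly one): p ∈ F.
(vii): F already has 1, so the rest are out.
(viii): r ∉ E.
(x): C already has 0, so the rest are out.
Only one set left: r ∈ Y.
(xi) (exactly one): m ∉ Y.
Only one set left: m ∈ E.
(v): n ∉ E.
Only one set left: n ∈ Y.
(ii): only 3 candidates remain for E, so all are in.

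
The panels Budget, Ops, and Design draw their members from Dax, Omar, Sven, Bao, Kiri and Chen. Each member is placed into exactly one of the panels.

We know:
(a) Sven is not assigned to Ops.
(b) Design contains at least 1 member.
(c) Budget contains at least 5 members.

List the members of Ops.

Ops = {}

From (a): Sven ∉ Ops.
Suppose Dax ∈ Ops: no assignment then satisfies all the clues, so Dax ∉ Ops.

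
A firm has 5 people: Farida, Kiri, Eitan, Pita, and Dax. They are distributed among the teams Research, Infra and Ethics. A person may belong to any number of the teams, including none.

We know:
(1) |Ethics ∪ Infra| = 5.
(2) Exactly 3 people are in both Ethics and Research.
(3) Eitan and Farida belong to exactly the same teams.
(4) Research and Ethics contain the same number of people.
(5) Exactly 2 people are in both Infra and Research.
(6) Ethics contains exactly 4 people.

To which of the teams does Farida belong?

Farida: Ethics, Research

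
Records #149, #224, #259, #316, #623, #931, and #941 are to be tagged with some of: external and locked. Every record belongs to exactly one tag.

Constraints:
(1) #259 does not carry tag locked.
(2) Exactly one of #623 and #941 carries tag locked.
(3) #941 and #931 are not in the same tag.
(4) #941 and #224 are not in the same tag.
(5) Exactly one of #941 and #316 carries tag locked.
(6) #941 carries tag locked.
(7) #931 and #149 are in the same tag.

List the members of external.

external = {#149, #224, #259, #316, #623, #931}

From (1): #259 ∉ locked.
From (6): #941 ∈ locked.
(2) (exactly one): #623 ∉ locked.
(3): #931 ∉ locked.
(4): #224 ∉ locked.
(5) (exactly one): #316 ∉ locked.
(7): #149 matches #931: #149 ∉ locked.
Only one tag left: #149 ∈ external.
Only one tag left: #224 ∈ external.
Only one tag left: #259 ∈ external.
Only one tag left: #316 ∈ external.
Only one tag left: #931 ∈ external.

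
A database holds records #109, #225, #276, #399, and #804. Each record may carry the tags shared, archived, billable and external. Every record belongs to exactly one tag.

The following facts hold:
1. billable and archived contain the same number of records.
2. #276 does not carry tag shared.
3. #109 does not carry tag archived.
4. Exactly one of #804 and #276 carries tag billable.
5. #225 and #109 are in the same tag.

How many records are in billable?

From (2): #276 ∉ shared.
From (3): #109 ∉ archived.
(5): #225 matches #109: #225 ∉ archived.
Suppose #109 ∈ billable: no assignment then satisfies all the clues, so #109 ∉ billable.

1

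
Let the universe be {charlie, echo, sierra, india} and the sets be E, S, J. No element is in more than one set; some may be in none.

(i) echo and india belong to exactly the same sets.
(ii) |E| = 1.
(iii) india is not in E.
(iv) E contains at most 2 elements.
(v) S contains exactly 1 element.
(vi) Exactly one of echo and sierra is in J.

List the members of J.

J = {echo, india}

From (iii): india ∉ E.
(i): echo matches india: echo ∉ E.
Suppose charlie ∈ J: no assignment then satisfies all the clues, so charlie ∉ J.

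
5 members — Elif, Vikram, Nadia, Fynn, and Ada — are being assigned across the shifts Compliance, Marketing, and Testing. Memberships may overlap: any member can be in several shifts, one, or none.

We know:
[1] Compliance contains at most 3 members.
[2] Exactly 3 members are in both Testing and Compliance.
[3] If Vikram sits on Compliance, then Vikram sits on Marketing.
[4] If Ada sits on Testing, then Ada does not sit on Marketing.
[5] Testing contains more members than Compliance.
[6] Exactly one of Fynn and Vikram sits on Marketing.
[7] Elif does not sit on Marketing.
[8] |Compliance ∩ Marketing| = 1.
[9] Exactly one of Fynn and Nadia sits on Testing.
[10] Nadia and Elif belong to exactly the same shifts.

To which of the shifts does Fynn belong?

Fynn: none

From (7): Elif ∉ Marketing.
(10): Nadia matches Elif: Nadia ∉ Marketing.
Suppose Fynn ∈ Compliance: no assignment then satisfies all the clues, so Fynn ∉ Compliance.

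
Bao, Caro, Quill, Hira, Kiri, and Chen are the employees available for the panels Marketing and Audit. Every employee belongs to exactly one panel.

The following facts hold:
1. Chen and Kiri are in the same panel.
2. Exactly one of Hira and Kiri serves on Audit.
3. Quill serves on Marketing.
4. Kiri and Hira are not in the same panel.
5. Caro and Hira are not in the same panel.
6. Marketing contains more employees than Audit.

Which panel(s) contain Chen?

From (3): Quill ∈ Marketing.
Suppose Chen ∉ Marketing: no assignment then satisfies all the clues, so Chen ∈ Marketing.

Chen: Marketing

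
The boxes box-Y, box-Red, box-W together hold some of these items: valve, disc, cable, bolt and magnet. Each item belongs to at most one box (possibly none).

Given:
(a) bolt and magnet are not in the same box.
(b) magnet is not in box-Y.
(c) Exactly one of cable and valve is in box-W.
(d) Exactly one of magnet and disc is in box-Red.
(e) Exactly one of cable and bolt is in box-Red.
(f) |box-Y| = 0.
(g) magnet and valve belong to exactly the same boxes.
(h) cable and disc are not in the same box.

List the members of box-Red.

box-Red = {bolt, disc}

From (b): magnet ∉ box-Y.
(f): box-Y already has 0, so the rest are out.
Suppose valve ∈ box-Red: no assignment then satisfies all the clues, so valve ∉ box-Red.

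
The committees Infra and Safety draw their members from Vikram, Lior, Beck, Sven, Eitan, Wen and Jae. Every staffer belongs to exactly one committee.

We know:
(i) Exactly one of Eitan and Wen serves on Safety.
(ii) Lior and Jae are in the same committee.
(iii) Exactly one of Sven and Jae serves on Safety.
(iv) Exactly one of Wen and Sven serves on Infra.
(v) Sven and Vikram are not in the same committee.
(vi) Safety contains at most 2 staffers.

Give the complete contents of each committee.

Infra = {Beck, Jae, Lior, Vikram, Wen}; Safety = {Eitan, Sven}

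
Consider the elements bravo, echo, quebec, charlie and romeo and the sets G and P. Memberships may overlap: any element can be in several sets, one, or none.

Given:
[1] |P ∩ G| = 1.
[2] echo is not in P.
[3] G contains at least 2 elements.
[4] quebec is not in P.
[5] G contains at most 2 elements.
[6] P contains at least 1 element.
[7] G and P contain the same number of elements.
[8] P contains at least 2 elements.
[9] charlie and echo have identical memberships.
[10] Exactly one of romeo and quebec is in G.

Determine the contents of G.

G = {bravo, quebec}

From (2): echo ∉ P.
From (4): quebec ∉ P.
(9): charlie matches echo: charlie ∉ P.
(8): only 2 candidates remain for P, so all are in.
Suppose bravo ∉ G: no assignment then satisfies all the clues, so bravo ∈ G.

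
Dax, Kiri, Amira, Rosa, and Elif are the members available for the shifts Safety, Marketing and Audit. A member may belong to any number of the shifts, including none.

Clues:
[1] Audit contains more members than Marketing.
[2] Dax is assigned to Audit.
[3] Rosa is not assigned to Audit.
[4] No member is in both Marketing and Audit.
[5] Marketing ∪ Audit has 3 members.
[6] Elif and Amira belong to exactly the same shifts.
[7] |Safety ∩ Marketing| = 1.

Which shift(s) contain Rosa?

Rosa: Marketing, Safety

From (2): Dax ∈ Audit.
From (3): Rosa ∉ Audit.
(4) (disjoint): Dax ∉ Marketing.
Suppose Rosa ∉ Safety: no assignment then satisfies all the clues, so Rosa ∈ Safety.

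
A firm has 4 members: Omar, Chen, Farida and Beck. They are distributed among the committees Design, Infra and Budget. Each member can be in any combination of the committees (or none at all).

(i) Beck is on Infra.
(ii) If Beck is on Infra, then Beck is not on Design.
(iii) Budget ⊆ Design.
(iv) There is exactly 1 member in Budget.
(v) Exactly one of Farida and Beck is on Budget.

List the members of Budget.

Budget = {Farida}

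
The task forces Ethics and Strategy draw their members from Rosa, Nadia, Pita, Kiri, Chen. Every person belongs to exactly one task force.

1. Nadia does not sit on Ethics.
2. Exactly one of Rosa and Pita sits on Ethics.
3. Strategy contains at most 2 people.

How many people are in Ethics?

3

From (1): Nadia ∉ Ethics.
Only one task force left: Nadia ∈ Strategy.
Suppose Kiri ∉ Ethics: no assignment then satisfies all the clues, so Kiri ∈ Ethics.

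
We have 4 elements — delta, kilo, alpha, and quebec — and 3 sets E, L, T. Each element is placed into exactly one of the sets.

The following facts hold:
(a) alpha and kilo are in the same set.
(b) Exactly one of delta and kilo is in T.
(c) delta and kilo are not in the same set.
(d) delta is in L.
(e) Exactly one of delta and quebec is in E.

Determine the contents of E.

E = {quebec}

From (d): delta ∈ L.
(b) (exactly one): kilo ∈ T.
(e) (exactly one): quebec ∈ E.
(a): alpha matches kilo: alpha ∉ E.
(a): alpha matches kilo: alpha ∉ L.
(a): alpha matches kilo: alpha ∈ T.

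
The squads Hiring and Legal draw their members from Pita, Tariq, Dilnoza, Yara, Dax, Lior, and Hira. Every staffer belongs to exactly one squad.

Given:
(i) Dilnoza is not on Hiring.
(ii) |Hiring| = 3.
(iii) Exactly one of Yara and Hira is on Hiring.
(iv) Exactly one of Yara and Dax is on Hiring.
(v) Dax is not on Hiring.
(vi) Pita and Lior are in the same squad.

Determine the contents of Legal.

From (i): Dilnoza ∉ Hiring.
From (v): Dax ∉ Hiring.
(iv) (exactly one): Yara ∈ Hiring.
Only one squad left: Dilnoza ∈ Legal.
Only one squad left: Dax ∈ Legal.
(iii) (exactly one): Hira ∉ Hiring.
Only one squad left: Hira ∈ Legal.
Suppose Pita ∈ Legal: no assignment then satisfies all the clues, so Pita ∉ Legal.

Legal = {Dax, Dilnoza, Hira, Tariq}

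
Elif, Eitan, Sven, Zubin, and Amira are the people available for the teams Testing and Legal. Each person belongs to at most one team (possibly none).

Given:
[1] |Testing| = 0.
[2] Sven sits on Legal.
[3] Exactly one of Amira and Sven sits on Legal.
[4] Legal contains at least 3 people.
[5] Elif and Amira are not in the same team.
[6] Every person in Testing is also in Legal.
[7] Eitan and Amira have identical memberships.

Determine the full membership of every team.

From (2): Sven ∈ Legal.
(1): Testing already has 0, so the rest are out.
(3) (exactly one): Amira ∉ Legal.
(7): Eitan matches Amira: Eitan ∉ Legal.
(4): only 3 candidates remain for Legal, so all are in.

Testing = {}; Legal = {Elif, Sven, Zubin}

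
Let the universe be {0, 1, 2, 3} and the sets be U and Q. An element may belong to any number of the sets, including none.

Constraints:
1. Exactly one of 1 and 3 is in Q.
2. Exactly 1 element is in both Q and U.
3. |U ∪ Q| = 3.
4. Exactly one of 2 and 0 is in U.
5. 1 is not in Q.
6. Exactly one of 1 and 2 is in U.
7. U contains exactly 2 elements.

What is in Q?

Q = {0, 3}

From (5): 1 ∉ Q.
(1) (exactly one): 3 ∈ Q.
Suppose 0 ∉ Q: no assignment then satisfies all the clues, so 0 ∈ Q.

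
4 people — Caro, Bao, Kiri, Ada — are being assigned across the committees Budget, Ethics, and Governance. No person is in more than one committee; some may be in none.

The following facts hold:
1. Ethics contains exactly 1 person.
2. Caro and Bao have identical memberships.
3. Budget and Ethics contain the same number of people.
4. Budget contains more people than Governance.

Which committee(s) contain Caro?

Caro: none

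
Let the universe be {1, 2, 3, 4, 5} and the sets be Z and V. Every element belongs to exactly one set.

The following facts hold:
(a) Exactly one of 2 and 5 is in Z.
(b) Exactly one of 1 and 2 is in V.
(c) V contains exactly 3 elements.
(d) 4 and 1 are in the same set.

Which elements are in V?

V = {1, 4, 5}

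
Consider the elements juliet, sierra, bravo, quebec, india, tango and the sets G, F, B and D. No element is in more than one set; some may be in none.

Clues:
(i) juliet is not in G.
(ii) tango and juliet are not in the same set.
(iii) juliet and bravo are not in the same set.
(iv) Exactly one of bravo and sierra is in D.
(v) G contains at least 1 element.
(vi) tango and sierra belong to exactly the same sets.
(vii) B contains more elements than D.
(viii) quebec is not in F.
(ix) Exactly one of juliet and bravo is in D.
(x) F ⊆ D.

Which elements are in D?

D = {bravo}

From (i): juliet ∉ G.
From (viii): quebec ∉ F.
Suppose juliet ∈ D: no assignment then satisfies all the clues, so juliet ∉ D.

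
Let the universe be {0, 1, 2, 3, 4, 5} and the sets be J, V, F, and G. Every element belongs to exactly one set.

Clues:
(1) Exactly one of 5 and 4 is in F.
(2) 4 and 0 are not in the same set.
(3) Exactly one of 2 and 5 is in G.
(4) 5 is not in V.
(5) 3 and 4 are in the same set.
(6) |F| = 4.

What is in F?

From (4): 5 ∉ V.
Suppose 0 ∈ F: no assignment then satisfies all the clues, so 0 ∉ F.

F = {1, 2, 3, 4}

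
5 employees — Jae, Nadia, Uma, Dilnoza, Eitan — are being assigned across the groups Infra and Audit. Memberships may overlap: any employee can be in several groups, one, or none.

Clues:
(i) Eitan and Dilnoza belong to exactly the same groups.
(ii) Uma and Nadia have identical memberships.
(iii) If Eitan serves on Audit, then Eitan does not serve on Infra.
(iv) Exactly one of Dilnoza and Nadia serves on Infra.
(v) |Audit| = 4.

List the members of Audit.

Audit = {Dilnoza, Eitan, Nadia, Uma}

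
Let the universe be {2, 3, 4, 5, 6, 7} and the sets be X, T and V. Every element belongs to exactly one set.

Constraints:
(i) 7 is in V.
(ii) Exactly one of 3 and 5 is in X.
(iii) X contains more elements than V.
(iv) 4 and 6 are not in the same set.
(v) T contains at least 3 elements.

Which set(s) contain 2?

2: T

From (i): 7 ∈ V.
Suppose 2 ∈ X: no assignment then satisfies all the clues, so 2 ∉ X.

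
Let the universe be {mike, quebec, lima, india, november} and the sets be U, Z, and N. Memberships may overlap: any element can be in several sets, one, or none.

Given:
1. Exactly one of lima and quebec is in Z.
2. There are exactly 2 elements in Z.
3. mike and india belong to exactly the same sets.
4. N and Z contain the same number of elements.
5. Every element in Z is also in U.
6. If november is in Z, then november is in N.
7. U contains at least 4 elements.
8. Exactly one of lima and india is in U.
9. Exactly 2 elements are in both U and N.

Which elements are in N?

N = {november, quebec}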